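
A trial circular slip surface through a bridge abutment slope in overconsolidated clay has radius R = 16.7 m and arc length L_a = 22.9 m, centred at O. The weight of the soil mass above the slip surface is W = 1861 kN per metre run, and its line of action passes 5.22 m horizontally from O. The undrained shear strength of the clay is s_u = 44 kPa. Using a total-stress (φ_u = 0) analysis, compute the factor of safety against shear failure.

Taking moments about the centre O, the resisting moment is provided by the undrained shear strength acting along the arc:
M_R = s_u·L_a·R = 44·22.90·16.7 = 16826.9 kN·m/m
M_D = W·d = 1861·5.22 = 9714.4 kN·m/m
FS = M_R / M_D = 16826.9 / 9714.4 = 1.732

FS = 1.73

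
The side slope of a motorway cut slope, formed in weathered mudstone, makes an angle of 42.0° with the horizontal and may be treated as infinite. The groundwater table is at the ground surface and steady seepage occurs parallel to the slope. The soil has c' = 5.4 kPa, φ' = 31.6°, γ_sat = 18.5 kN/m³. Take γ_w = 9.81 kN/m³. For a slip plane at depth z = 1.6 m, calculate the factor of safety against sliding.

With seepage parallel to the slope and the water table at the surface, the effective normal stress on the slip plane uses the buoyant unit weight γ' = γ_sat − γ_w while the driving shear stress uses γ_sat:
FS = [c' + γ' z cos²β tanφ'] / [γ_sat z sinβ cosβ]
γ' = 18.5 − 9.81 = 8.69 kN/m³
Numerator = 5.4 + 8.69·1.6·cos²42.0°·tan31.6° = 5.4 + 8.69·1.6·0.5523·0.6152 = 10.124 kPa
Denominator = 18.5·1.6·sin42.0°·cos42.0° = 18.5·1.6·0.6691·0.7431 = 14.719 kPa
FS = 10.124 / 14.719 = 0.688

FS = 0.69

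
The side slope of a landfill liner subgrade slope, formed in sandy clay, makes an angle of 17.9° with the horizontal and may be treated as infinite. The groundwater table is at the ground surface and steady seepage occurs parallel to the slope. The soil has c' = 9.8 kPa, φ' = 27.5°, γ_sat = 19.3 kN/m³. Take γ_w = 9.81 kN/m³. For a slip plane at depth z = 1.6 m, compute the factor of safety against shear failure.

FS = 1.88

With seepage parallel to the slope and the water table at the surface, the effective normal stress on the slip plane uses the buoyant unit weight γ' = γ_sat − γ_w while the driving shear stress uses γ_sat:
FS = [c' + γ' z cos²β tanφ'] / [γ_sat z sinβ cosβ]
γ' = 19.3 − 9.81 = 9.49 kN/m³
Numerator = 9.8 + 9.49·1.6·cos²17.9°·tan27.5° = 9.8 + 9.49·1.6·0.9055·0.5206 = 16.958 kPa
Denominator = 19.3·1.6·sin17.9°·cos17.9° = 19.3·1.6·0.3074·0.9516 = 9.032 kPa
FS = 16.958 / 9.032 = 1.878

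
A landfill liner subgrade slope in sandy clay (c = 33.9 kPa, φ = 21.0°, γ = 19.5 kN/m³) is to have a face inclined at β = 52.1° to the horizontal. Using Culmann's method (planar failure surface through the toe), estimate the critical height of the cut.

H_c = 35.64 m

Culmann's analysis gives the critical failure plane at α_cr = (β + φ)/2 = (52.1 + 21.0)/2 = 36.5°, and the critical height
H_c = (4c/γ) · sinβ cosφ / [1 − cos(β − φ)]
    = (4·33.9/19.5) · sin52.1°·cos21.0° / [1 − cos(31.1°)]
    = 6.954 · 0.7891·0.9336 / [1 − 0.8563]
    = 6.954 · 0.7367 / 0.1437
    = 35.64 m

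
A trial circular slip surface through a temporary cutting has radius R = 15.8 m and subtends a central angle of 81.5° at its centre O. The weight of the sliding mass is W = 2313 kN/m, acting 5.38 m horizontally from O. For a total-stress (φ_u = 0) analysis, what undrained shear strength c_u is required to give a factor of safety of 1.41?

c_u = 49.4 kPa

FS = c_u·L_a·R / (W·d), so c_u = FS·W·d / (L_a·R).
Arc length L_a = R·θ = 15.8·(81.5°·π/180) = 15.8·1.4224 = 22.47 m
c_u = 1.41·2313·5.38 / (22.47·15.8) = 17546.0 / 355.10 = 49.41 kPa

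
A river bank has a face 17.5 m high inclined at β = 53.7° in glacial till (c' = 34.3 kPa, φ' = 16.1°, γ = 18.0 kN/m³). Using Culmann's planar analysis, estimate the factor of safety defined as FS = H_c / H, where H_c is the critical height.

FS = 1.62

H_c = (4c'/γ) · sinβ cosφ' / [1 − cos(β − φ')]
    = (4·34.3/18.0) · sin53.7°·cos16.1° / [1 − cos37.6°]
    = 7.622 · 0.7743 / 0.2077 = 28.41 m
FS = H_c / H = 28.41 / 17.5 = 1.624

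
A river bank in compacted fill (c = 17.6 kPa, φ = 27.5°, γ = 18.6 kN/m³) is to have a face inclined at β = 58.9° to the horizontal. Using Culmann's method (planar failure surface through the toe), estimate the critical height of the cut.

H_c = 19.63 m

Culmann's analysis gives the critical failure plane at α_cr = (β + φ)/2 = (58.9 + 27.5)/2 = 43.2°, and the critical height
H_c = (4c/γ) · sinβ cosφ / [1 − cos(β − φ)]
    = (4·17.6/18.6) · sin58.9°·cos27.5° / [1 − cos(31.4°)]
    = 3.785 · 0.8563·0.8870 / [1 − 0.8536]
    = 3.785 · 0.7595 / 0.1464
    = 19.63 m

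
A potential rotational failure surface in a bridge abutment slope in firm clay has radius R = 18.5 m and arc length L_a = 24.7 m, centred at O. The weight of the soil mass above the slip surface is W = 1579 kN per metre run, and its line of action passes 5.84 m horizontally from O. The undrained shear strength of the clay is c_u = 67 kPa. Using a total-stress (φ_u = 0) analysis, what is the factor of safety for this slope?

Taking moments about the centre O, the resisting moment is provided by the undrained shear strength acting along the arc:
M_R = c_u·L_a·R = 67·24.70·18.5 = 30615.6 kN·m/m
M_D = W·d = 1579·5.84 = 9221.4 kN·m/m
FS = M_R / M_D = 30615.6 / 9221.4 = 3.320

FS = 3.32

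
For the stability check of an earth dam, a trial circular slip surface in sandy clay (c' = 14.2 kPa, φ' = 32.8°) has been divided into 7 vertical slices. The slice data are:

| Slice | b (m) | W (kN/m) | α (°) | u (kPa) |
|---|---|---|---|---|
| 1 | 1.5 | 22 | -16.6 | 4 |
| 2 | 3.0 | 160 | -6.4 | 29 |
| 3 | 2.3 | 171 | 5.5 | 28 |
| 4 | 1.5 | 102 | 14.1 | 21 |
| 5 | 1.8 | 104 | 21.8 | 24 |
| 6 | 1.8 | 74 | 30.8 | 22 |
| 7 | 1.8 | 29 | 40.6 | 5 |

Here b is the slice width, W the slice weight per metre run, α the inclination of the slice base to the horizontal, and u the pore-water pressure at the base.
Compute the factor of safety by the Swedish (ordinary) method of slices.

Ordinary method of slices: FS = Σ[c'·Δl_i + (W_i cosα_i − u_i·Δl_i)·tanφ'] / Σ W_i sinα_i, with Δl_i = b_i / cosα_i.
Slice 1: Δl = 1.5/cos(-16.6°) = 1.565 m; N'_1 = 22·cos(-16.6°) − 4·1.565 = 14.8; c'Δl = 22.23; W sinα = -6.3
Slice 2: Δl = 3.0/cos(-6.4°) = 3.019 m; N'_2 = 160·cos(-6.4°) − 29·3.019 = 71.5; c'Δl = 42.87; W sinα = -17.8
Slice 3: Δl = 2.3/cos5.5° = 2.311 m; N'_3 = 171·cos5.5° − 28·2.311 = 105.5; c'Δl = 32.81; W sinα = 16.4
Slice 4: Δl = 1.5/cos14.1° = 1.547 m; N'_4 = 102·cos14.1° − 21·1.547 = 66.4; c'Δl = 21.96; W sinα = 24.8
Slice 5: Δl = 1.8/cos21.8° = 1.939 m; N'_5 = 104·cos21.8° − 24·1.939 = 50.0; c'Δl = 27.53; W sinα = 38.6
Slice 6: Δl = 1.8/cos30.8° = 2.096 m; N'_6 = 74·cos30.8° − 22·2.096 = 17.5; c'Δl = 29.76; W sinα = 37.9
Slice 7: Δl = 1.8/cos40.6° = 2.371 m; N'_7 = 29·cos40.6° − 5·2.371 = 10.2; c'Δl = 33.66; W sinα = 18.9
Σc'Δl = 210.8 kN/m; ΣN' = 335.9 kN/m; ΣW sinα = 112.5 kN/m
Resisting = 210.8 + 335.9·tan32.8° = 210.8 + 216.5 = 427.3 kN/m
FS = 427.3 / 112.5 = 3.798

FS = 3.80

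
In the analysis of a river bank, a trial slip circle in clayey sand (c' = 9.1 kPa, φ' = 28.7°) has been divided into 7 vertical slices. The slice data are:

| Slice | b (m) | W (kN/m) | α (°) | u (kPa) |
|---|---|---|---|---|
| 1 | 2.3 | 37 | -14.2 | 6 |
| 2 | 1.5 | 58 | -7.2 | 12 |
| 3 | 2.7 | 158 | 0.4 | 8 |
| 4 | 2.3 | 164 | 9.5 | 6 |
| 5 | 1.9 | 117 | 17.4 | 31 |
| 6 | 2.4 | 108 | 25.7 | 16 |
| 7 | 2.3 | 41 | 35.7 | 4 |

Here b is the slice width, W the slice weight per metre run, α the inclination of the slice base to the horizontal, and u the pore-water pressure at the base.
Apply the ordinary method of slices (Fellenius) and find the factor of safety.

Ordinary method of slices: FS = Σ[c'·Δl_i + (W_i cosα_i − u_i·Δl_i)·tanφ'] / Σ W_i sinα_i, with Δl_i = b_i / cosα_i.
Slice 1: Δl = 2.3/cos(-14.2°) = 2.372 m; N'_1 = 37·cos(-14.2°) − 6·2.372 = 21.6; c'Δl = 21.59; W sinα = -9.1
Slice 2: Δl = 1.5/cos(-7.2°) = 1.512 m; N'_2 = 58·cos(-7.2°) − 12·1.512 = 39.4; c'Δl = 13.76; W sinα = -7.3
Slice 3: Δl = 2.7/cos0.4° = 2.700 m; N'_3 = 158·cos0.4° − 8·2.700 = 136.4; c'Δl = 24.57; W sinα = 1.1
Slice 4: Δl = 2.3/cos9.5° = 2.332 m; N'_4 = 164·cos9.5° − 6·2.332 = 147.8; c'Δl = 21.22; W sinα = 27.1
Slice 5: Δl = 1.9/cos17.4° = 1.991 m; N'_5 = 117·cos17.4° − 31·1.991 = 49.9; c'Δl = 18.12; W sinα = 35.0
Slice 6: Δl = 2.4/cos25.7° = 2.663 m; N'_6 = 108·cos25.7° − 16·2.663 = 54.7; c'Δl = 24.24; W sinα = 46.8
Slice 7: Δl = 2.3/cos35.7° = 2.832 m; N'_7 = 41·cos35.7° − 4·2.832 = 22.0; c'Δl = 25.77; W sinα = 23.9
Σc'Δl = 149.3 kN/m; ΣN' = 471.8 kN/m; ΣW sinα = 117.6 kN/m
Resisting = 149.3 + 471.8·tan28.7° = 149.3 + 258.3 = 407.6 kN/m
FS = 407.6 / 117.6 = 3.466

FS = 3.47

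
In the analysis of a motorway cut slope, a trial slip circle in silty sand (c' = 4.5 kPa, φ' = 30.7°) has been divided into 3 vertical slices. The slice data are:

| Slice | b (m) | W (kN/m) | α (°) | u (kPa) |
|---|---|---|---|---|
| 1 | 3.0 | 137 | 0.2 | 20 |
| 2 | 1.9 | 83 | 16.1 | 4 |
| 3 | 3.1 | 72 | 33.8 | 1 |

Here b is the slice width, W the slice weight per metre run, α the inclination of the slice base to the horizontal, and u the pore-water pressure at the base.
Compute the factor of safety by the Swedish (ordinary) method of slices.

Ordinary method of slices: FS = Σ[c'·Δl_i + (W_i cosα_i − u_i·Δl_i)·tanφ'] / Σ W_i sinα_i, with Δl_i = b_i / cosα_i.
Slice 1: Δl = 3.0/cos0.2° = 3.000 m; N'_1 = 137·cos0.2° − 20·3.000 = 77.0; c'Δl = 13.50; W sinα = 0.5
Slice 2: Δl = 1.9/cos16.1° = 1.978 m; N'_2 = 83·cos16.1° − 4·1.978 = 71.8; c'Δl = 8.90; W sinα = 23.0
Slice 3: Δl = 3.1/cos33.8° = 3.731 m; N'_3 = 72·cos33.8° − 1·3.731 = 56.1; c'Δl = 16.79; W sinα = 40.1
Σc'Δl = 39.2 kN/m; ΣN' = 204.9 kN/m; ΣW sinα = 63.5 kN/m
Resisting = 39.2 + 204.9·tan30.7° = 39.2 + 121.7 = 160.9 kN/m
FS = 160.9 / 63.5 = 2.531

FS = 2.53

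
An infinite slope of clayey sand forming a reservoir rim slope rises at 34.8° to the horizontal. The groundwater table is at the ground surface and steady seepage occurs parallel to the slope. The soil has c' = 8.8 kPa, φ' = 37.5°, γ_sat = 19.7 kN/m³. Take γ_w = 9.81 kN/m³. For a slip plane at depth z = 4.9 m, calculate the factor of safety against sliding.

FS = 0.75

With seepage parallel to the slope and the water table at the surface, the effective normal stress on the slip plane uses the buoyant unit weight γ' = γ_sat − γ_w while the driving shear stress uses γ_sat:
FS = [c' + γ' z cos²β tanφ'] / [γ_sat z sinβ cosβ]
γ' = 19.7 − 9.81 = 9.89 kN/m³
Numerator = 8.8 + 9.89·4.9·cos²34.8°·tan37.5° = 8.8 + 9.89·4.9·0.6743·0.7673 = 33.874 kPa
Denominator = 19.7·4.9·sin34.8°·cos34.8° = 19.7·4.9·0.5707·0.8211 = 45.238 kPa
FS = 33.874 / 45.238 = 0.749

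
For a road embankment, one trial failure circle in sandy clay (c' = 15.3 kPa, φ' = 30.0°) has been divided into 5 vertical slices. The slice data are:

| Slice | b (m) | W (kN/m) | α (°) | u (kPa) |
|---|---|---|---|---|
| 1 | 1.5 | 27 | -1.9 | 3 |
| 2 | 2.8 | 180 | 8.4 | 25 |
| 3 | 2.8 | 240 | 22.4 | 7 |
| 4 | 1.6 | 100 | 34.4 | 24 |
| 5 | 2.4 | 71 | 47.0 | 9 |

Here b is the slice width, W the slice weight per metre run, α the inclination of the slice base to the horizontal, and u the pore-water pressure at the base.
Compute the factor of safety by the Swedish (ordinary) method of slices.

Ordinary method of slices: FS = Σ[c'·Δl_i + (W_i cosα_i − u_i·Δl_i)·tanφ'] / Σ W_i sinα_i, with Δl_i = b_i / cosα_i.
Slice 1: Δl = 1.5/cos(-1.9°) = 1.501 m; N'_1 = 27·cos(-1.9°) − 3·1.501 = 22.5; c'Δl = 22.96; W sinα = -0.9
Slice 2: Δl = 2.8/cos8.4° = 2.830 m; N'_2 = 180·cos8.4° − 25·2.830 = 107.3; c'Δl = 43.30; W sinα = 26.3
Slice 3: Δl = 2.8/cos22.4° = 3.029 m; N'_3 = 240·cos22.4° − 7·3.029 = 200.7; c'Δl = 46.34; W sinα = 91.5
Slice 4: Δl = 1.6/cos34.4° = 1.939 m; N'_4 = 100·cos34.4° − 24·1.939 = 36.0; c'Δl = 29.67; W sinα = 56.5
Slice 5: Δl = 2.4/cos47.0° = 3.519 m; N'_5 = 71·cos47.0° − 9·3.519 = 16.8; c'Δl = 53.84; W sinα = 51.9
Σc'Δl = 196.1 kN/m; ΣN' = 383.2 kN/m; ΣW sinα = 225.3 kN/m
Resisting = 196.1 + 383.2·tan30.0° = 196.1 + 221.2 = 417.4 kN/m
FS = 417.4 / 225.3 = 1.853

FS = 1.85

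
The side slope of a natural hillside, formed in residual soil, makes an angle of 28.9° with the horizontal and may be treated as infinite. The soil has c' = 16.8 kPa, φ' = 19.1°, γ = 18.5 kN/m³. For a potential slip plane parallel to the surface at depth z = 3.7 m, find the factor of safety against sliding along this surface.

FS = 1.21

For an infinite slope with a slip plane parallel to the surface (no pore pressure): FS = [c' + γz cos²β tanφ'] / [γz sinβ cosβ].
γz = 18.5·3.7 = 68.45 kN/m²
Numerator = 16.8 + 68.45·cos²28.9°·tan19.1° = 16.8 + 68.45·0.7664·0.3463 = 34.967 kPa
Denominator = 68.45·sin28.9°·cos28.9° = 68.45·0.4833·0.8755 = 28.961 kPa
FS = 34.967 / 28.961 = 1.207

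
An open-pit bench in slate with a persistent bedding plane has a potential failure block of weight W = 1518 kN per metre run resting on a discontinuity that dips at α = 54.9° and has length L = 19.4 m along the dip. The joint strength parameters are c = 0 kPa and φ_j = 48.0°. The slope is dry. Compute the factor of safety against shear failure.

FS = 0.78

Resolving the block weight along and normal to the plane and applying the Mohr–Coulomb strength on the joint:
N' = W cosα = 1518·cos54.9° = 872.9 kN/m
Driving force T = W sinα = 1518·sin54.9° = 1242.0 kN/m
Resisting force R = c·L + N'·tanφ_j = 0·19.4 + 872.9·tan48.0° = 0.0 + 969.4 = 969.4 kN/m
FS = R / T = 969.4 / 1242.0 = 0.781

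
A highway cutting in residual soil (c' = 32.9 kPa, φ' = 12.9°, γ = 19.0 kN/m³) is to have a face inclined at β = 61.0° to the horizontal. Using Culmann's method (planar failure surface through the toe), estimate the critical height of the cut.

Culmann's analysis gives the critical failure plane at α_cr = (β + φ')/2 = (61.0 + 12.9)/2 = 37.0°, and the critical height
H_c = (4c'/γ) · sinβ cosφ' / [1 − cos(β − φ')]
    = (4·32.9/19.0) · sin61.0°·cos12.9° / [1 − cos(48.1°)]
    = 6.926 · 0.8746·0.9748 / [1 − 0.6678]
    = 6.926 · 0.8525 / 0.3322
    = 17.78 m

H_c = 17.78 m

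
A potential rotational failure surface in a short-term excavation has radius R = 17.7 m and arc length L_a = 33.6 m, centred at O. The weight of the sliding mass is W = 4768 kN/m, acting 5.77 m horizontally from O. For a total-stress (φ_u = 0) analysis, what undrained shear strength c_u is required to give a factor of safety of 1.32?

c_u = 61.1 kPa

FS = c_u·L_a·R / (W·d), so c_u = FS·W·d / (L_a·R).
c_u = 1.32·4768·5.77 / (33.60·17.7) = 36315.0 / 594.72 = 61.06 kPa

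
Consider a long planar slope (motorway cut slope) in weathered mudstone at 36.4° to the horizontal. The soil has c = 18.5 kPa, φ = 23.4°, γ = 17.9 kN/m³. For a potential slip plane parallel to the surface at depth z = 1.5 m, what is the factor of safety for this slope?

FS = 2.03

For an infinite slope with a slip plane parallel to the surface (no pore pressure): FS = [c + γz cos²β tanφ] / [γz sinβ cosβ].
γz = 17.9·1.5 = 26.85 kN/m²
Numerator = 18.5 + 26.85·cos²36.4°·tan23.4° = 18.5 + 26.85·0.6479·0.4327 = 26.027 kPa
Denominator = 26.85·sin36.4°·cos36.4° = 26.85·0.5934·0.8049 = 12.825 kPa
FS = 26.027 / 12.825 = 2.029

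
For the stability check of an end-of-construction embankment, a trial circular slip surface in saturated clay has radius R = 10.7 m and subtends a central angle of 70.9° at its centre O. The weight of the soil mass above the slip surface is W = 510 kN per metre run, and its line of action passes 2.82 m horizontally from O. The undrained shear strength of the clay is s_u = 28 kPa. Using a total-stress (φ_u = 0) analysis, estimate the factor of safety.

FS = 2.76

Taking moments about the centre O, the resisting moment is provided by the undrained shear strength acting along the arc:
Arc length L_a = R·θ = 10.7·(70.9°·π/180) = 10.7·1.2374 = 13.24 m
M_R = s_u·L_a·R = 28·13.24·10.7 = 3966.9 kN·m/m
M_D = W·d = 510·2.82 = 1438.2 kN·m/m
FS = M_R / M_D = 3966.9 / 1438.2 = 2.758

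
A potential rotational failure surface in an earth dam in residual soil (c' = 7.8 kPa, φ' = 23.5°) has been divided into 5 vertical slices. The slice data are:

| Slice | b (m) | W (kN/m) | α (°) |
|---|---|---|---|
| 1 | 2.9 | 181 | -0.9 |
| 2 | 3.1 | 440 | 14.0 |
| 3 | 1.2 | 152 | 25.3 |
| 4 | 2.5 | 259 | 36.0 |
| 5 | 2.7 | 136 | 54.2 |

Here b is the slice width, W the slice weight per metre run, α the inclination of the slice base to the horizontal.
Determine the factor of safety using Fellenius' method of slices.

Ordinary method of slices: FS = Σ[c'·Δl_i + (W_i cosα_i)·tanφ'] / Σ W_i sinα_i, with Δl_i = b_i / cosα_i.
Slice 1: Δl = 2.9/cos(-0.9°) = 2.900 m; N'_1 = 181·cos(-0.9°) = 181.0; c'Δl = 22.62; W sinα = -2.8
Slice 2: Δl = 3.1/cos14.0° = 3.195 m; N'_2 = 440·cos14.0° = 426.9; c'Δl = 24.92; W sinα = 106.4
Slice 3: Δl = 1.2/cos25.3° = 1.327 m; N'_3 = 152·cos25.3° = 137.4; c'Δl = 10.35; W sinα = 65.0
Slice 4: Δl = 2.5/cos36.0° = 3.090 m; N'_4 = 259·cos36.0° = 209.5; c'Δl = 24.10; W sinα = 152.2
Slice 5: Δl = 2.7/cos54.2° = 4.616 m; N'_5 = 136·cos54.2° = 79.6; c'Δl = 36.00; W sinα = 110.3
Σc'Δl = 118.0 kN/m; ΣN' = 1034.4 kN/m; ΣW sinα = 431.1 kN/m
Resisting = 118.0 + 1034.4·tan23.5° = 118.0 + 449.8 = 567.8 kN/m
FS = 567.8 / 431.1 = 1.317

FS = 1.32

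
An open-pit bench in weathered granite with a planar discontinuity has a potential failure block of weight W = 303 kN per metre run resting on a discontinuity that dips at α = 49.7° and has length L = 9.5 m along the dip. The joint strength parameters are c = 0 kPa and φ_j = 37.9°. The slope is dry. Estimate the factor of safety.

FS = 0.66

Resolving the block weight along and normal to the plane and applying the Mohr–Coulomb strength on the joint:
N' = W cosα = 303·cos49.7° = 196.0 kN/m
Driving force T = W sinα = 303·sin49.7° = 231.1 kN/m
Resisting force R = c·L + N'·tanφ_j = 0·9.5 + 196.0·tan37.9° = 0.0 + 152.6 = 152.6 kN/m
FS = R / T = 152.6 / 231.1 = 0.660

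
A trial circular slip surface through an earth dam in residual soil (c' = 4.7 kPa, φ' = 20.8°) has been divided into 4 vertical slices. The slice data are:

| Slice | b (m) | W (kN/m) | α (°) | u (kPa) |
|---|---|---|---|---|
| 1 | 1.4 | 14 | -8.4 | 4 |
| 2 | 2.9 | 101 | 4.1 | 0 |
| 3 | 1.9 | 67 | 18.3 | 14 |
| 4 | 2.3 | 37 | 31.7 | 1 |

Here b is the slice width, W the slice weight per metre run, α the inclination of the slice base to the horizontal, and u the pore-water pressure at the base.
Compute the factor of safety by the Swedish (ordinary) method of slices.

Ordinary method of slices: FS = Σ[c'·Δl_i + (W_i cosα_i − u_i·Δl_i)·tanφ'] / Σ W_i sinα_i, with Δl_i = b_i / cosα_i.
Slice 1: Δl = 1.4/cos(-8.4°) = 1.415 m; N'_1 = 14·cos(-8.4°) − 4·1.415 = 8.2; c'Δl = 6.65; W sinα = -2.0
Slice 2: Δl = 2.9/cos4.1° = 2.907 m; N'_2 = 101·cos4.1° − 0·2.907 = 100.7; c'Δl = 13.66; W sinα = 7.2
Slice 3: Δl = 1.9/cos18.3° = 2.001 m; N'_3 = 67·cos18.3° − 14·2.001 = 35.6; c'Δl = 9.41; W sinα = 21.0
Slice 4: Δl = 2.3/cos31.7° = 2.703 m; N'_4 = 37·cos31.7° − 1·2.703 = 28.8; c'Δl = 12.71; W sinα = 19.4
Σc'Δl = 42.4 kN/m; ΣN' = 173.3 kN/m; ΣW sinα = 45.7 kN/m
Resisting = 42.4 + 173.3·tan20.8° = 42.4 + 65.8 = 108.3 kN/m
FS = 108.3 / 45.7 = 2.371

FS = 2.37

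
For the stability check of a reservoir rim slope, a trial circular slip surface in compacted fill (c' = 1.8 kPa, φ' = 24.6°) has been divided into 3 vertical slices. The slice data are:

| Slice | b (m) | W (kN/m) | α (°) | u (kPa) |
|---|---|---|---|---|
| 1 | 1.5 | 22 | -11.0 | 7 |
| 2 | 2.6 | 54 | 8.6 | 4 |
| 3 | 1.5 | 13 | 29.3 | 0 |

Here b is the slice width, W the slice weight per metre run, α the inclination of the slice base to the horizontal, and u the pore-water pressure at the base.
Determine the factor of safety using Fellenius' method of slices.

FS = 3.94

Ordinary method of slices: FS = Σ[c'·Δl_i + (W_i cosα_i − u_i·Δl_i)·tanφ'] / Σ W_i sinα_i, with Δl_i = b_i / cosα_i.
Slice 1: Δl = 1.5/cos(-11.0°) = 1.528 m; N'_1 = 22·cos(-11.0°) − 7·1.528 = 10.9; c'Δl = 2.75; W sinα = -4.2
Slice 2: Δl = 2.6/cos8.6° = 2.630 m; N'_2 = 54·cos8.6° − 4·2.630 = 42.9; c'Δl = 4.73; W sinα = 8.1
Slice 3: Δl = 1.5/cos29.3° = 1.720 m; N'_3 = 13·cos29.3° − 0·1.720 = 11.3; c'Δl = 3.10; W sinα = 6.4
Σc'Δl = 10.6 kN/m; ΣN' = 65.1 kN/m; ΣW sinα = 10.2 kN/m
Resisting = 10.6 + 65.1·tan24.6° = 10.6 + 29.8 = 40.4 kN/m
FS = 40.4 / 10.2 = 3.945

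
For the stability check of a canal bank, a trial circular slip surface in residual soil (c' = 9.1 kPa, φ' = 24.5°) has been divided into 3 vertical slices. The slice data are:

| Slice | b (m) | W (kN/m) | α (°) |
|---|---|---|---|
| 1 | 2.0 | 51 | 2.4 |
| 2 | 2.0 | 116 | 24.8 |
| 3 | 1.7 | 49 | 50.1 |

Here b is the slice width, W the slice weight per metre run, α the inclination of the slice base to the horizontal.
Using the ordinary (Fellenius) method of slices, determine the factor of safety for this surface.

Ordinary method of slices: FS = Σ[c'·Δl_i + (W_i cosα_i)·tanφ'] / Σ W_i sinα_i, with Δl_i = b_i / cosα_i.
Slice 1: Δl = 2.0/cos2.4° = 2.002 m; N'_1 = 51·cos2.4° = 51.0; c'Δl = 18.22; W sinα = 2.1
Slice 2: Δl = 2.0/cos24.8° = 2.203 m; N'_2 = 116·cos24.8° = 105.3; c'Δl = 20.05; W sinα = 48.7
Slice 3: Δl = 1.7/cos50.1° = 2.650 m; N'_3 = 49·cos50.1° = 31.4; c'Δl = 24.12; W sinα = 37.6
Σc'Δl = 62.4 kN/m; ΣN' = 187.7 kN/m; ΣW sinα = 88.4 kN/m
Resisting = 62.4 + 187.7·tan24.5° = 62.4 + 85.5 = 147.9 kN/m
FS = 147.9 / 88.4 = 1.674

FS = 1.67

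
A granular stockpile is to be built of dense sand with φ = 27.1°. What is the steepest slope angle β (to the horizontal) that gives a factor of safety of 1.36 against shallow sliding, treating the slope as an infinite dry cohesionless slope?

For an infinite dry cohesionless slope FS = tanφ/tanβ, so tanβ = tanφ / FS.
tanβ = tan27.1° / 1.36 = 0.5117 / 1.36 = 0.3763
β = arctan(0.3763) = 20.62°

β = 20.6°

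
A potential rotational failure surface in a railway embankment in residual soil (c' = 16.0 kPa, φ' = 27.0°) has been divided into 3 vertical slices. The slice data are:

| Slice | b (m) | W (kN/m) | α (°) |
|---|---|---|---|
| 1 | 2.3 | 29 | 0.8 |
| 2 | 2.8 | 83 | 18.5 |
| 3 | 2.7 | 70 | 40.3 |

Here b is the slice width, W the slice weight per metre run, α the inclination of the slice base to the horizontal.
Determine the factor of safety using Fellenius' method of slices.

Ordinary method of slices: FS = Σ[c'·Δl_i + (W_i cosα_i)·tanφ'] / Σ W_i sinα_i, with Δl_i = b_i / cosα_i.
Slice 1: Δl = 2.3/cos0.8° = 2.300 m; N'_1 = 29·cos0.8° = 29.0; c'Δl = 36.80; W sinα = 0.4
Slice 2: Δl = 2.8/cos18.5° = 2.953 m; N'_2 = 83·cos18.5° = 78.7; c'Δl = 47.24; W sinα = 26.3
Slice 3: Δl = 2.7/cos40.3° = 3.540 m; N'_3 = 70·cos40.3° = 53.4; c'Δl = 56.64; W sinα = 45.3
Σc'Δl = 140.7 kN/m; ΣN' = 161.1 kN/m; ΣW sinα = 72.0 kN/m
Resisting = 140.7 + 161.1·tan27.0° = 140.7 + 82.1 = 222.8 kN/m
FS = 222.8 / 72.0 = 3.093

FS = 3.09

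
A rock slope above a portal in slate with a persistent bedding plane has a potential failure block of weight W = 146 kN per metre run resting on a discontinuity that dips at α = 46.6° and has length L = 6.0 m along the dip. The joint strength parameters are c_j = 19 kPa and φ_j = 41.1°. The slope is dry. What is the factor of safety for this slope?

FS = 1.90

Resolving the block weight along and normal to the plane and applying the Mohr–Coulomb strength on the joint:
N' = W cosα = 146·cos46.6° = 100.3 kN/m
Driving force T = W sinα = 146·sin46.6° = 106.1 kN/m
Resisting force R = c_j·L + N'·tanφ_j = 19·6.0 + 100.3·tan41.1° = 114.0 + 87.5 = 201.5 kN/m
FS = R / T = 201.5 / 106.1 = 1.900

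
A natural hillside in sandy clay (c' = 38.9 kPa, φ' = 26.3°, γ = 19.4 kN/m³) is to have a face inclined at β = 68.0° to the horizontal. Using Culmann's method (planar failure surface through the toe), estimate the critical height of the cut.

Culmann's analysis gives the critical failure plane at α_cr = (β + φ')/2 = (68.0 + 26.3)/2 = 47.1°, and the critical height
H_c = (4c'/γ) · sinβ cosφ' / [1 − cos(β − φ')]
    = (4·38.9/19.4) · sin68.0°·cos26.3° / [1 − cos(41.7°)]
    = 8.021 · 0.9272·0.8965 / [1 − 0.7466]
    = 8.021 · 0.8312 / 0.2534
    = 26.31 m

H_c = 26.31 m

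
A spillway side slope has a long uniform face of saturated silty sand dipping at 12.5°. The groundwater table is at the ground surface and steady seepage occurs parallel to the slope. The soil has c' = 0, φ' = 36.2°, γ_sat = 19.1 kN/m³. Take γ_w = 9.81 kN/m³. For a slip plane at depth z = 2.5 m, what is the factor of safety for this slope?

With seepage parallel to the slope and the water table at the surface, the effective normal stress on the slip plane uses the buoyant unit weight γ' = γ_sat − γ_w while the driving shear stress uses γ_sat:
FS = [c' + γ' z cos²β tanφ'] / [γ_sat z sinβ cosβ]
(For c' = 0 this reduces to FS = (γ'/γ_sat)·tanφ'/tanβ.)
γ' = 19.1 − 9.81 = 9.29 kN/m³
Numerator = 0.0 + 9.29·2.5·cos²12.5°·tan36.2° = 0.0 + 9.29·2.5·0.9532·0.7319 = 16.202 kPa
Denominator = 19.1·2.5·sin12.5°·cos12.5° = 19.1·2.5·0.2164·0.9763 = 10.090 kPa
FS = 16.202 / 10.090 = 1.606

FS = 1.61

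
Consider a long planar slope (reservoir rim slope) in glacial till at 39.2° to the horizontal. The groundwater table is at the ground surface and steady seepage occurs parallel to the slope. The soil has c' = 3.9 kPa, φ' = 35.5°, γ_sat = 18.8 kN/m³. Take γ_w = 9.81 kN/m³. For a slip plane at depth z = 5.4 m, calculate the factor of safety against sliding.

FS = 0.50

With seepage parallel to the slope and the water table at the surface, the effective normal stress on the slip plane uses the buoyant unit weight γ' = γ_sat − γ_w while the driving shear stress uses γ_sat:
FS = [c' + γ' z cos²β tanφ'] / [γ_sat z sinβ cosβ]
γ' = 18.8 − 9.81 = 8.99 kN/m³
Numerator = 3.9 + 8.99·5.4·cos²39.2°·tan35.5° = 3.9 + 8.99·5.4·0.6005·0.7133 = 24.695 kPa
Denominator = 18.8·5.4·sin39.2°·cos39.2° = 18.8·5.4·0.6320·0.7749 = 49.723 kPa
FS = 24.695 / 49.723 = 0.497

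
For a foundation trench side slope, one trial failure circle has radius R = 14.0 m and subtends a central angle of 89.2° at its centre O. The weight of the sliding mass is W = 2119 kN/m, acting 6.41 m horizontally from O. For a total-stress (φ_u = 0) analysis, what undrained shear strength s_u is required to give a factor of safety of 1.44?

s_u = 64.1 kPa

FS = s_u·L_a·R / (W·d), so s_u = FS·W·d / (L_a·R).
Arc length L_a = R·θ = 14.0·(89.2°·π/180) = 14.0·1.5568 = 21.80 m
s_u = 1.44·2119·6.41 / (21.80·14.0) = 19559.2 / 305.14 = 64.10 kPa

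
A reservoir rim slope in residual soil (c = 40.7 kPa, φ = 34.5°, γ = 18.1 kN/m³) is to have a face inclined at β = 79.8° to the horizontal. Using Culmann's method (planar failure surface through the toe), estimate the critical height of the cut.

H_c = 24.60 m

Culmann's analysis gives the critical failure plane at α_cr = (β + φ)/2 = (79.8 + 34.5)/2 = 57.1°, and the critical height
H_c = (4c/γ) · sinβ cosφ / [1 − cos(β − φ)]
    = (4·40.7/18.1) · sin79.8°·cos34.5° / [1 − cos(45.3°)]
    = 8.994 · 0.9842·0.8241 / [1 − 0.7034]
    = 8.994 · 0.8111 / 0.2966
    = 24.60 m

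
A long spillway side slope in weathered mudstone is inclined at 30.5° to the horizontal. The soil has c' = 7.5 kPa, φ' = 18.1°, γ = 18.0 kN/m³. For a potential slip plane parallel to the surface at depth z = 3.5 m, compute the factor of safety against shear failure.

FS = 0.83

For an infinite slope with a slip plane parallel to the surface (no pore pressure): FS = [c' + γz cos²β tanφ'] / [γz sinβ cosβ].
γz = 18.0·3.5 = 63.00 kN/m²
Numerator = 7.5 + 63.00·cos²30.5°·tan18.1° = 7.5 + 63.00·0.7424·0.3269 = 22.787 kPa
Denominator = 63.00·sin30.5°·cos30.5° = 63.00·0.5075·0.8616 = 27.551 kPa
FS = 22.787 / 27.551 = 0.827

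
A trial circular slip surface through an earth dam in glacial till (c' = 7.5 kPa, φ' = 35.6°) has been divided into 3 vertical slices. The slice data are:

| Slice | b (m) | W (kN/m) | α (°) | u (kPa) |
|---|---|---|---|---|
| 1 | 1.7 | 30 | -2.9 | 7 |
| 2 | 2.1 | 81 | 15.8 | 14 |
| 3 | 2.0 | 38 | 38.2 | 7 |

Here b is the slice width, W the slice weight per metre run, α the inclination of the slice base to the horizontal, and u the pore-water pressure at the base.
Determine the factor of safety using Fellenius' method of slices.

Ordinary method of slices: FS = Σ[c'·Δl_i + (W_i cosα_i − u_i·Δl_i)·tanφ'] / Σ W_i sinα_i, with Δl_i = b_i / cosα_i.
Slice 1: Δl = 1.7/cos(-2.9°) = 1.702 m; N'_1 = 30·cos(-2.9°) − 7·1.702 = 18.0; c'Δl = 12.77; W sinα = -1.5
Slice 2: Δl = 2.1/cos15.8° = 2.182 m; N'_2 = 81·cos15.8° − 14·2.182 = 47.4; c'Δl = 16.37; W sinα = 22.1
Slice 3: Δl = 2.0/cos38.2° = 2.545 m; N'_3 = 38·cos38.2° − 7·2.545 = 12.0; c'Δl = 19.09; W sinα = 23.5
Σc'Δl = 48.2 kN/m; ΣN' = 77.5 kN/m; ΣW sinα = 44.0 kN/m
Resisting = 48.2 + 77.5·tan35.6° = 48.2 + 55.5 = 103.7 kN/m
FS = 103.7 / 44.0 = 2.355

FS = 2.35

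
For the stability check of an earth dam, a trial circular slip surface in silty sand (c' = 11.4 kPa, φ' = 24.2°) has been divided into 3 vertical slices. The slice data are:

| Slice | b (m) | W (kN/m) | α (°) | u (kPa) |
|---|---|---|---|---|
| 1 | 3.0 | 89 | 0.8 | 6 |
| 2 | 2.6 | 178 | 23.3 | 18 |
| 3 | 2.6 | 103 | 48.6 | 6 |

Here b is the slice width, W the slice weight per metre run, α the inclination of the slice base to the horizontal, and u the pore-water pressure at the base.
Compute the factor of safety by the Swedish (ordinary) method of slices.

Ordinary method of slices: FS = Σ[c'·Δl_i + (W_i cosα_i − u_i·Δl_i)·tanφ'] / Σ W_i sinα_i, with Δl_i = b_i / cosα_i.
Slice 1: Δl = 3.0/cos0.8° = 3.000 m; N'_1 = 89·cos0.8° − 6·3.000 = 71.0; c'Δl = 34.20; W sinα = 1.2
Slice 2: Δl = 2.6/cos23.3° = 2.831 m; N'_2 = 178·cos23.3° − 18·2.831 = 112.5; c'Δl = 32.27; W sinα = 70.4
Slice 3: Δl = 2.6/cos48.6° = 3.932 m; N'_3 = 103·cos48.6° − 6·3.932 = 44.5; c'Δl = 44.82; W sinα = 77.3
Σc'Δl = 111.3 kN/m; ΣN' = 228.0 kN/m; ΣW sinα = 148.9 kN/m
Resisting = 111.3 + 228.0·tan24.2° = 111.3 + 102.5 = 213.8 kN/m
FS = 213.8 / 148.9 = 1.436

FS = 1.44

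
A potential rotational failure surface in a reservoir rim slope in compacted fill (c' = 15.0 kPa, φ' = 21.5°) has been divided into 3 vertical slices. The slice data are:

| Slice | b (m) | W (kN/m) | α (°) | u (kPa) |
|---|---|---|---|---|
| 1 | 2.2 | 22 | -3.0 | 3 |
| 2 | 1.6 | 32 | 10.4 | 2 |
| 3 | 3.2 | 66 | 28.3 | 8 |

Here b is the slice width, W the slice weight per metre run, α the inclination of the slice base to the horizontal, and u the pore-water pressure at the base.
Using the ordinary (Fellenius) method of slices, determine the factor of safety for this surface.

FS = 3.91

Ordinary method of slices: FS = Σ[c'·Δl_i + (W_i cosα_i − u_i·Δl_i)·tanφ'] / Σ W_i sinα_i, with Δl_i = b_i / cosα_i.
Slice 1: Δl = 2.2/cos(-3.0°) = 2.203 m; N'_1 = 22·cos(-3.0°) − 3·2.203 = 15.4; c'Δl = 33.05; W sinα = -1.2
Slice 2: Δl = 1.6/cos10.4° = 1.627 m; N'_2 = 32·cos10.4° − 2·1.627 = 28.2; c'Δl = 24.40; W sinα = 5.8
Slice 3: Δl = 3.2/cos28.3° = 3.634 m; N'_3 = 66·cos28.3° − 8·3.634 = 29.0; c'Δl = 54.52; W sinα = 31.3
Σc'Δl = 112.0 kN/m; ΣN' = 72.6 kN/m; ΣW sinα = 35.9 kN/m
Resisting = 112.0 + 72.6·tan21.5° = 112.0 + 28.6 = 140.6 kN/m
FS = 140.6 / 35.9 = 3.914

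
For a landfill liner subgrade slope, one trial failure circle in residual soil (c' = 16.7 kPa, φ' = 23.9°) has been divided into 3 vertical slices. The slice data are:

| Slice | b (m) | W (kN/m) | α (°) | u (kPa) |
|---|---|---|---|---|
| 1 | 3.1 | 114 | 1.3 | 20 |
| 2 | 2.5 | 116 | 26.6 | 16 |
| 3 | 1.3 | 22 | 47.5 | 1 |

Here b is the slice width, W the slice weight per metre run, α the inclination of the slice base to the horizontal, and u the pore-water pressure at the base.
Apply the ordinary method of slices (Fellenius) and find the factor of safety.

Ordinary method of slices: FS = Σ[c'·Δl_i + (W_i cosα_i − u_i·Δl_i)·tanφ'] / Σ W_i sinα_i, with Δl_i = b_i / cosα_i.
Slice 1: Δl = 3.1/cos1.3° = 3.101 m; N'_1 = 114·cos1.3° − 20·3.101 = 52.0; c'Δl = 51.78; W sinα = 2.6
Slice 2: Δl = 2.5/cos26.6° = 2.796 m; N'_2 = 116·cos26.6° − 16·2.796 = 59.0; c'Δl = 46.69; W sinα = 51.9
Slice 3: Δl = 1.3/cos47.5° = 1.924 m; N'_3 = 22·cos47.5° − 1·1.924 = 12.9; c'Δl = 32.13; W sinα = 16.2
Σc'Δl = 130.6 kN/m; ΣN' = 123.9 kN/m; ΣW sinα = 70.7 kN/m
Resisting = 130.6 + 123.9·tan23.9° = 130.6 + 54.9 = 185.5 kN/m
FS = 185.5 / 70.7 = 2.622

FS = 2.62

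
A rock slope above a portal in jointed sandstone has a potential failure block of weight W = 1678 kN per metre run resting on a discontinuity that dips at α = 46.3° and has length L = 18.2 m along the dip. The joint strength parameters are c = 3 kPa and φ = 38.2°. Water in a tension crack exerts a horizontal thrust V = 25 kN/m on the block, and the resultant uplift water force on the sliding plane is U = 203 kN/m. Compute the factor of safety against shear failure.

FS = 0.64

Resolving the block weight along and normal to the plane and applying the Mohr–Coulomb strength on the joint:
N' = W cosα − U − V sinα = 1678·cos46.3° − 203 − 25·sin46.3° = 938.2 kN/m
Driving force T = W sinα + V cosα = 1678·sin46.3° + 25·cos46.3° = 1230.4 kN/m
Resisting force R = c·L + N'·tanφ = 3·18.2 + 938.2·tan38.2° = 54.6 + 738.3 = 792.9 kN/m
FS = R / T = 792.9 / 1230.4 = 0.644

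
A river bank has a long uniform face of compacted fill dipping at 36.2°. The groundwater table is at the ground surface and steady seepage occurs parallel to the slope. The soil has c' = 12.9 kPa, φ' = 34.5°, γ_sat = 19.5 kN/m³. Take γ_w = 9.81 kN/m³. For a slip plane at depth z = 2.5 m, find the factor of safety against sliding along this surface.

FS = 1.02

With seepage parallel to the slope and the water table at the surface, the effective normal stress on the slip plane uses the buoyant unit weight γ' = γ_sat − γ_w while the driving shear stress uses γ_sat:
FS = [c' + γ' z cos²β tanφ'] / [γ_sat z sinβ cosβ]
γ' = 19.5 − 9.81 = 9.69 kN/m³
Numerator = 12.9 + 9.69·2.5·cos²36.2°·tan34.5° = 12.9 + 9.69·2.5·0.6512·0.6873 = 23.742 kPa
Denominator = 19.5·2.5·sin36.2°·cos36.2° = 19.5·2.5·0.5906·0.8070 = 23.234 kPa
FS = 23.742 / 23.234 = 1.022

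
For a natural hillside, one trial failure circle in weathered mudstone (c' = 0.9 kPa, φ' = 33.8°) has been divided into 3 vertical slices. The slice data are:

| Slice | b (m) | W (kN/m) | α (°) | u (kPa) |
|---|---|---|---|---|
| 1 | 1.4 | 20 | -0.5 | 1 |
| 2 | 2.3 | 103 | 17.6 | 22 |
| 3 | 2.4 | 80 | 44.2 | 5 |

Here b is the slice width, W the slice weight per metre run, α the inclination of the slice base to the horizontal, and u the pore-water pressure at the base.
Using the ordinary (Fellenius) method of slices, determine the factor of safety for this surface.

FS = 0.88

Ordinary method of slices: FS = Σ[c'·Δl_i + (W_i cosα_i − u_i·Δl_i)·tanφ'] / Σ W_i sinα_i, with Δl_i = b_i / cosα_i.
Slice 1: Δl = 1.4/cos(-0.5°) = 1.400 m; N'_1 = 20·cos(-0.5°) − 1·1.400 = 18.6; c'Δl = 1.26; W sinα = -0.2
Slice 2: Δl = 2.3/cos17.6° = 2.413 m; N'_2 = 103·cos17.6° − 22·2.413 = 45.1; c'Δl = 2.17; W sinα = 31.1
Slice 3: Δl = 2.4/cos44.2° = 3.348 m; N'_3 = 80·cos44.2° − 5·3.348 = 40.6; c'Δl = 3.01; W sinα = 55.8
Σc'Δl = 6.4 kN/m; ΣN' = 104.3 kN/m; ΣW sinα = 86.7 kN/m
Resisting = 6.4 + 104.3·tan33.8° = 6.4 + 69.8 = 76.3 kN/m
FS = 76.3 / 86.7 = 0.879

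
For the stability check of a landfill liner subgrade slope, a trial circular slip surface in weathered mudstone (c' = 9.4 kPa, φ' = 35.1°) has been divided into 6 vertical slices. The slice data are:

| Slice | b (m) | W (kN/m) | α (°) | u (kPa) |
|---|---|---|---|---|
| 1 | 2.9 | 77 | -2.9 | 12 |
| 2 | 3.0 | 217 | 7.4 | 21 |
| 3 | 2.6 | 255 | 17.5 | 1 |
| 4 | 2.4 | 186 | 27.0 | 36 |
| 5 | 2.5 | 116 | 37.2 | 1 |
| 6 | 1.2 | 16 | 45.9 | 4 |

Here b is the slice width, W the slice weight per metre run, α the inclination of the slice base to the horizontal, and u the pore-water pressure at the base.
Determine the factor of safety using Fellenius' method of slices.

Ordinary method of slices: FS = Σ[c'·Δl_i + (W_i cosα_i − u_i·Δl_i)·tanφ'] / Σ W_i sinα_i, with Δl_i = b_i / cosα_i.
Slice 1: Δl = 2.9/cos(-2.9°) = 2.904 m; N'_1 = 77·cos(-2.9°) − 12·2.904 = 42.1; c'Δl = 27.29; W sinα = -3.9
Slice 2: Δl = 3.0/cos7.4° = 3.025 m; N'_2 = 217·cos7.4° − 21·3.025 = 151.7; c'Δl = 28.44; W sinα = 27.9
Slice 3: Δl = 2.6/cos17.5° = 2.726 m; N'_3 = 255·cos17.5° − 1·2.726 = 240.5; c'Δl = 25.63; W sinα = 76.7
Slice 4: Δl = 2.4/cos27.0° = 2.694 m; N'_4 = 186·cos27.0° − 36·2.694 = 68.8; c'Δl = 25.32; W sinα = 84.4
Slice 5: Δl = 2.5/cos37.2° = 3.139 m; N'_5 = 116·cos37.2° − 1·3.139 = 89.3; c'Δl = 29.50; W sinα = 70.1
Slice 6: Δl = 1.2/cos45.9° = 1.724 m; N'_6 = 16·cos45.9° − 4·1.724 = 4.2; c'Δl = 16.21; W sinα = 11.5
Σc'Δl = 152.4 kN/m; ΣN' = 596.4 kN/m; ΣW sinα = 266.8 kN/m
Resisting = 152.4 + 596.4·tan35.1° = 152.4 + 419.2 = 571.6 kN/m
FS = 571.6 / 266.8 = 2.142

FS = 2.14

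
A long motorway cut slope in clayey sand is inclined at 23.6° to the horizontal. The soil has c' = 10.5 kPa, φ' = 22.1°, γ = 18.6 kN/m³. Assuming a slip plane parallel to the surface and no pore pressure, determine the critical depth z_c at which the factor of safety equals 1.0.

z_c = 21.80 m

Setting FS = 1.00 in FS = [c' + γz cos²β tanφ'] / [γz sinβ cosβ] and solving for z:
z = c' / [γ cosβ (FS·sinβ − cosβ·tanφ')]
  = 10.5 / [18.6·cos23.6°·(1.00·sin23.6° − cos23.6°·tan22.1°)]
  = 10.5 / [18.6·0.9164·(1.00·0.4003 − 0.9164·0.4061)]
  = 10.5 / 0.4815 = 21.805 m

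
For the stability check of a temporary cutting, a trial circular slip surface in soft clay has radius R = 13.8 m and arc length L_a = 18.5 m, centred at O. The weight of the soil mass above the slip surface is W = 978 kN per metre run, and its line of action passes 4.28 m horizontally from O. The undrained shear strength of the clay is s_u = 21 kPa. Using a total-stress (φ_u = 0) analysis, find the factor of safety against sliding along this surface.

FS = 1.28

Taking moments about the centre O, the resisting moment is provided by the undrained shear strength acting along the arc:
M_R = s_u·L_a·R = 21·18.50·13.8 = 5361.3 kN·m/m
M_D = W·d = 978·4.28 = 4185.8 kN·m/m
FS = M_R / M_D = 5361.3 / 4185.8 = 1.281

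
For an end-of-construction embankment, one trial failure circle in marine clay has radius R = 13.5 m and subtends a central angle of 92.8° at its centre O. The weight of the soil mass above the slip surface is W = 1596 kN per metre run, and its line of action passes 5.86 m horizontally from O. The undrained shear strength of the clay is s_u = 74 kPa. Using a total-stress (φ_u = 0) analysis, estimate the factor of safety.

Taking moments about the centre O, the resisting moment is provided by the undrained shear strength acting along the arc:
Arc length L_a = R·θ = 13.5·(92.8°·π/180) = 13.5·1.6197 = 21.87 m
M_R = s_u·L_a·R = 74·21.87·13.5 = 21843.6 kN·m/m
M_D = W·d = 1596·5.86 = 9352.6 kN·m/m
FS = M_R / M_D = 21843.6 / 9352.6 = 2.336

FS = 2.34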